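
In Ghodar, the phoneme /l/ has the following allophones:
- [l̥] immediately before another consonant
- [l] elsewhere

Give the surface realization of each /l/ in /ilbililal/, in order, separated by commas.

Occurrence 1 (position 2): immediately before another consonant → [l̥].
Occurrence 2 (position 5): no conditioning environment matches → elsewhere allophone [l].
Occurrence 3 (position 7): no conditioning environment matches → elsewhere allophone [l].
Occurrence 4 (position 9): no conditioning environment matches → elsewhere allophone [l].

[l̥], [l], [l], [l]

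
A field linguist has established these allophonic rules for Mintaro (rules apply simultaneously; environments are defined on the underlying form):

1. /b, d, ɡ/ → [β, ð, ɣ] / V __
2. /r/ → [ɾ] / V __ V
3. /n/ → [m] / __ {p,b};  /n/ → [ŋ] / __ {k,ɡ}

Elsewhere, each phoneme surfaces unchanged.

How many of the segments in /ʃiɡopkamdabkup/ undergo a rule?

Segments that undergo a rule: /ɡ/ → [ɣ] (rule 1); /b/ → [β] (rule 1).
All other segments surface unchanged.

2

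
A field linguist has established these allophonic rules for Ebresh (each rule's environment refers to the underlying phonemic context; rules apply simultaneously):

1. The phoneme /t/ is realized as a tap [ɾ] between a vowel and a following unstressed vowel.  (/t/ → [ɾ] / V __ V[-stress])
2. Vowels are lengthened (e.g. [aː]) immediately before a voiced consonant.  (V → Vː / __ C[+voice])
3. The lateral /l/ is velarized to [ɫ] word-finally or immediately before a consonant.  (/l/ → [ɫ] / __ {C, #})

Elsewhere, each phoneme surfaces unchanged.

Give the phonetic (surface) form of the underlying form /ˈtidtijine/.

/t/ — word-initial; rule 1 does not apply here → [t].
Rule 2 applies to /i/ (between /t/ and /d/: before a voiced consonant) → [iː].
/d/ (between /i/ and /t/): no rule targets it → [d].
/t/ (between /d/ and /i/) is in the target of rule 1 but the environment (between a vowel and a following unstressed vowel) is not met → [t].
/i/ (between /t/ and /j/): before a voiced consonant, so rule 2 applies → [iː].
/j/ (between /i/ and /i/) is unaffected → [j].
Rule 2 applies to /i/ (between /j/ and /n/: before a voiced consonant) → [iː].
/n/ stays [n].
/e/ (word-final): rule 2 targets it, but not before a voiced consonant → unchanged [e].

[ˈtiːdtiːjiːne]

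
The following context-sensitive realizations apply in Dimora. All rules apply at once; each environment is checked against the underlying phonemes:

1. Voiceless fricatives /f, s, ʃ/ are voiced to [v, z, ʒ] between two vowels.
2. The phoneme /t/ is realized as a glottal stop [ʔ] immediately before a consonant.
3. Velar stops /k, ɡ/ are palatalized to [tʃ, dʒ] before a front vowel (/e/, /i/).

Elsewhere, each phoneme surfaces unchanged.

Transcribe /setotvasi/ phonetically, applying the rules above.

/s/ — word-initial; rule 1 does not apply here → [s].
/e/ (between /s/ and /t/) is unaffected → [e].
/t/ (between /e/ and /o/) fails the environment for rule 2, so it stays [t].
/o/ stays [o].
Rule 2 applies to /t/ (between /o/ and /v/: immediately before a consonant) → [ʔ].
/v/ (between /t/ and /a/): no rule targets it → [v].
/a/ (between /v/ and /s/) is unaffected → [a].
/s/ — between /a/ and /i/, between two vowels — surfaces as [z] (rule 1).
/i/ (word-final): no rule targets it → [i].

[setoʔvazi]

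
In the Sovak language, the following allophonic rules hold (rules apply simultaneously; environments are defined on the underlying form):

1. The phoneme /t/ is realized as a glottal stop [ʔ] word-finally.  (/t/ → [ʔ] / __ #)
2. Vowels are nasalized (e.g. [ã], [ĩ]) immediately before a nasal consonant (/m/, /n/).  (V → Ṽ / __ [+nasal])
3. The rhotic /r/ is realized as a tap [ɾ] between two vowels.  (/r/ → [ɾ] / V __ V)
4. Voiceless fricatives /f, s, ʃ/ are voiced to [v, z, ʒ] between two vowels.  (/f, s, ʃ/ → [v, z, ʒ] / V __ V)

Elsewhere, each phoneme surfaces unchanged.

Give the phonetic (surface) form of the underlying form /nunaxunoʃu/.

[nũnaxũnoʒu]

/n/ — not in any rule's target class → [n].
/u/ meets the environment for rule 2 (before a nasal consonant) → [ũ].
/n/ — not in any rule's target class → [n].
/a/ — between /n/ and /x/; rule 2 does not apply here → [a].
/x/ — not in any rule's target class → [x].
/u/ (between /x/ and /n/): before a nasal consonant, so rule 2 applies → [ũ].
/n/ stays [n].
/o/ (between /n/ and /ʃ/): rule 2 targets it, but not before a nasal consonant → unchanged [o].
/ʃ/ — between /o/ and /u/, between two vowels — surfaces as [ʒ] (rule 4).
/u/ — word-final; rule 2 does not apply here → [u].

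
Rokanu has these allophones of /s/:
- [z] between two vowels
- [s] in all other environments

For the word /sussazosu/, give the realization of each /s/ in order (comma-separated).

[s], [s], [s], [z]

Occurrence 1 (position 1): no conditioning environment matches → elsewhere allophone [s].
Occurrence 2 (position 3): no conditioning environment matches → elsewhere allophone [s].
Occurrence 3 (position 4): no conditioning environment matches → elsewhere allophone [s].
Occurrence 4 (position 8): between two vowels → [z].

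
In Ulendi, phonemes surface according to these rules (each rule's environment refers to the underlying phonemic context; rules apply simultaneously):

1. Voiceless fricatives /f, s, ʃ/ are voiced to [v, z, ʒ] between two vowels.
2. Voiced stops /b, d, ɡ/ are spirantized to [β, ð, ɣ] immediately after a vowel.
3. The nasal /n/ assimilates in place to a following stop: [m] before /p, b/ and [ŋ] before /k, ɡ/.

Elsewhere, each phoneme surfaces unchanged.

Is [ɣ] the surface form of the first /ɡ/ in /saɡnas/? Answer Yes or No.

/ɡ/ (between /a/ and /n/): immediately after a vowel, so rule 2 applies → [ɣ].
The actual realization is [ɣ], which matches [ɣ].

Yes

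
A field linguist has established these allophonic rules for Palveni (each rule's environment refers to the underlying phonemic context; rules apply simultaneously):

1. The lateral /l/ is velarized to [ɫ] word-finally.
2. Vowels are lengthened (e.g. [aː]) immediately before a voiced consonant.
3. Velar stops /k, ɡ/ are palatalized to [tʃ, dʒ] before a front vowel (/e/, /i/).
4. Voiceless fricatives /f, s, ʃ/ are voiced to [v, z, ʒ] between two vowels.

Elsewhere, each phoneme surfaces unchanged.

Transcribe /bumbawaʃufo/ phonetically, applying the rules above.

[buːmbaːwaʒuvo]

Rule 2 applies to /u/ (between /b/ and /m/: before a voiced consonant) → [uː].
/a/ meets the environment for rule 2 (before a voiced consonant) → [aː].
/a/ — between /w/ and /ʃ/; rule 2 does not apply here → [a].
/ʃ/ (between /a/ and /u/) occurs between two vowels → [ʒ] by rule 4.
/u/ (between /ʃ/ and /f/) is in the target of rule 2 but the environment (before a voiced consonant) is not met → [u].
Rule 4 applies to /f/ (between /u/ and /o/: between two vowels) → [v].
/o/ (word-final) fails the environment for rule 2, so it stays [o].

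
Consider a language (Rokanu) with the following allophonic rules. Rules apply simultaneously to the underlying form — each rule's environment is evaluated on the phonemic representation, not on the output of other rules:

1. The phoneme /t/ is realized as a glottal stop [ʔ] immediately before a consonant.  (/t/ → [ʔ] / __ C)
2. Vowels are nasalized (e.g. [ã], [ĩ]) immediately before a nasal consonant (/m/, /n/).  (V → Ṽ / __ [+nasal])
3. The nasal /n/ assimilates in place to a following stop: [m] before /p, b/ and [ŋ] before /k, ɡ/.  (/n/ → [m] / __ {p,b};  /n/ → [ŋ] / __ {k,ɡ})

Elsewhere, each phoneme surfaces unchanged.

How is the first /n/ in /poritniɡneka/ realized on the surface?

[n]

/n/ — between /t/ and /i/; rule 3 does not apply here → [n].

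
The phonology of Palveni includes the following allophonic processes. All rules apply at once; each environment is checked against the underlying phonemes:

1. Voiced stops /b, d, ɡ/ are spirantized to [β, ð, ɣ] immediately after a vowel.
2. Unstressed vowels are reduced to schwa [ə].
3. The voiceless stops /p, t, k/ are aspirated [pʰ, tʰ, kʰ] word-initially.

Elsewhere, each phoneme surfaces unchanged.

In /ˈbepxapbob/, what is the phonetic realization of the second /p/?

[p]

/p/ — between /a/ and /b/; rule 3 does not apply here → [p].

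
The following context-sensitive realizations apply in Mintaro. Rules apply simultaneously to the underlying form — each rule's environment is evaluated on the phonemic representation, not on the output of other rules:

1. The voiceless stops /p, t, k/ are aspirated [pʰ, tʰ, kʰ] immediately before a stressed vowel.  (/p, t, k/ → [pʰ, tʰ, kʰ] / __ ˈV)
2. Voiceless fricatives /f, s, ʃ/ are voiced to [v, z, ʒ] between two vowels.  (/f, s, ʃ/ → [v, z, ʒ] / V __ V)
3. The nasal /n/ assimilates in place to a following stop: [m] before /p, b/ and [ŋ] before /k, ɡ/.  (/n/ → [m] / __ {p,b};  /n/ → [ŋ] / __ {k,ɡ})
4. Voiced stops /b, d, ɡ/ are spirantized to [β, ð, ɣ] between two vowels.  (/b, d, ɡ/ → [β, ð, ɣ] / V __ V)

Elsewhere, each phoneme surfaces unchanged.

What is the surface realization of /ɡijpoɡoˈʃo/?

[ɡijpoɣoˈʒo]

/ɡ/ (word-initial) fails the environment for rule 4, so it stays [ɡ].
/i/ (between /ɡ/ and /j/): no rule targets it → [i].
/j/ — not in any rule's target class → [j].
/p/ (between /j/ and /o/): rule 1 targets it, but not immediately before a stressed vowel → unchanged [p].
/o/ (between /p/ and /ɡ/): no rule targets it → [o].
/ɡ/ meets the environment for rule 4 (between two vowels) → [ɣ].
/o/ (between /ɡ/ and /ʃ/): no rule targets it → [o].
/ʃ/ meets the environment for rule 2 (between two vowels) → [ʒ].
/o/ stays [o].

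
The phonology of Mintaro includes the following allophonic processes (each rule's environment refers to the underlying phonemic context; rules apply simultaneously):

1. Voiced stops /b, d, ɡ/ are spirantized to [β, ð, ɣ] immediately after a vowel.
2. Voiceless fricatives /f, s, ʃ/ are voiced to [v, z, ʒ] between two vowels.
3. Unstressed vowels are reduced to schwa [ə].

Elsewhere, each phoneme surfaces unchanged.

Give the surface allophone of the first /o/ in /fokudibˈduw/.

[ə]

Rule 3 applies to /o/ (between /f/ and /k/: in an unstressed syllable) → [ə].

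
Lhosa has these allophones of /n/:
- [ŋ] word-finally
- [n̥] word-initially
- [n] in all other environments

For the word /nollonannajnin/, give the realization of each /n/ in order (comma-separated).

[n̥], [n], [n], [n], [n], [ŋ]

Occurrence 1 (position 1): word-initially → [n̥].
Occurrence 2 (position 6): no conditioning environment matches → elsewhere allophone [n].
Occurrence 3 (position 8): no conditioning environment matches → elsewhere allophone [n].
Occurrence 4 (position 9): no conditioning environment matches → elsewhere allophone [n].
Occurrence 5 (position 12): no conditioning environment matches → elsewhere allophone [n].
Occurrence 6 (position 14): word-finally → [ŋ].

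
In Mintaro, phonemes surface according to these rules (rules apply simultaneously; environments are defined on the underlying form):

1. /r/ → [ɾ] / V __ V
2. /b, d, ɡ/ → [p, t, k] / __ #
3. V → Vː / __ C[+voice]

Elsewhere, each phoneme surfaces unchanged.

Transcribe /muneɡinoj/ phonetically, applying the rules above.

/m/ — not in any rule's target class → [m].
Rule 3 applies to /u/ (between /m/ and /n/: before a voiced consonant) → [uː].
/n/ (between /u/ and /e/) is unaffected → [n].
Rule 3 applies to /e/ (between /n/ and /ɡ/: before a voiced consonant) → [eː].
/ɡ/ (between /e/ and /i/): rule 2 targets it, but not word-finally → unchanged [ɡ].
/i/ (between /ɡ/ and /n/): before a voiced consonant, so rule 3 applies → [iː].
/n/ stays [n].
/o/ meets the environment for rule 3 (before a voiced consonant) → [oː].
/j/ (word-final) is unaffected → [j].

[muːneːɡiːnoːj]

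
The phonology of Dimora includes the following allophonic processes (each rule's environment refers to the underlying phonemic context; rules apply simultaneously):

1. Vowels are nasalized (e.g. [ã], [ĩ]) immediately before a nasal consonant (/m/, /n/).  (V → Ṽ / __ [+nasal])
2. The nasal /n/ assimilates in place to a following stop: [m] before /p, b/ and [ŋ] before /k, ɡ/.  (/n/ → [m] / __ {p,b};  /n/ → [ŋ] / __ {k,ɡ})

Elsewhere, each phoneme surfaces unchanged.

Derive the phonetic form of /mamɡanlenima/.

/a/ meets the environment for rule 1 (before a nasal consonant) → [ã].
Rule 1 applies to /a/ (between /ɡ/ and /n/: before a nasal consonant) → [ã].
/n/ (between /a/ and /l/) is in the target of rule 2 but the environment (before a labial or velar stop) is not met → [n].
/e/ (between /l/ and /n/): before a nasal consonant, so rule 1 applies → [ẽ].
/n/ (between /e/ and /i/) fails the environment for rule 2, so it stays [n].
/i/ — between /n/ and /m/, before a nasal consonant — surfaces as [ĩ] (rule 1).
/a/ — word-final; rule 1 does not apply here → [a].

[mãmɡãnlẽnĩma]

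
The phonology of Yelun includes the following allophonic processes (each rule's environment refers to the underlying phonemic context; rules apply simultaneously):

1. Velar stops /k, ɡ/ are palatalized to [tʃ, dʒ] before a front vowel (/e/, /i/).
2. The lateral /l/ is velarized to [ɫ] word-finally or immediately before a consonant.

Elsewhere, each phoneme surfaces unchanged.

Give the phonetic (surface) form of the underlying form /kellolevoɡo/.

[tʃeɫlolevoɡo]

/k/ — word-initial, before a front vowel — surfaces as [tʃ] (rule 1).
/e/ (between /k/ and /l/) is unaffected → [e].
/l/ — between /e/ and /l/, word-finally or immediately before a consonant — surfaces as [ɫ] (rule 2).
/l/ (between /l/ and /o/) is in the target of rule 2 but the environment (word-finally or immediately before a consonant) is not met → [l].
/o/ stays [o].
/l/ (between /o/ and /e/) fails the environment for rule 2, so it stays [l].
/e/ stays [e].
/v/ (between /e/ and /o/) is unaffected → [v].
/o/ stays [o].
/ɡ/ (between /o/ and /o/): rule 1 targets it, but not before a front vowel → unchanged [ɡ].
/o/ stays [o].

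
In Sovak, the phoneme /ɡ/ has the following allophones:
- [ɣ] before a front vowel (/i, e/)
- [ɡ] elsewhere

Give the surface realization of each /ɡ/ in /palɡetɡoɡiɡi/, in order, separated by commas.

Occurrence 1 (position 4): before a front vowel (/i, e/) → [ɣ].
Occurrence 2 (position 7): no conditioning environment matches → elsewhere allophone [ɡ].
Occurrence 3 (position 9): before a front vowel (/i, e/) → [ɣ].
Occurrence 4 (position 11): before a front vowel (/i, e/) → [ɣ].

[ɣ], [ɡ], [ɣ], [ɣ]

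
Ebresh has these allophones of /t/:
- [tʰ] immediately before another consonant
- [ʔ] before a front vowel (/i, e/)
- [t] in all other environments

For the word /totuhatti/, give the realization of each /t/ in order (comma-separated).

Occurrence 1 (position 1): no conditioning environment matches → elsewhere allophone [t].
Occurrence 2 (position 3): no conditioning environment matches → elsewhere allophone [t].
Occurrence 3 (position 7): immediately before another consonant → [tʰ].
Occurrence 4 (position 8): before a front vowel (/i, e/) → [ʔ].

[t], [t], [tʰ], [ʔ]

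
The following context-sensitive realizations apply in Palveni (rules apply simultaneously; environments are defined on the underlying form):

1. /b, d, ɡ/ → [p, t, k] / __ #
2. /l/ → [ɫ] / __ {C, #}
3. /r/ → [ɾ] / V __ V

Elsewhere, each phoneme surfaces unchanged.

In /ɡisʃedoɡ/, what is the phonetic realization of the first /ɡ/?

/ɡ/ (word-initial) fails the environment for rule 1, so it stays [ɡ].

[ɡ]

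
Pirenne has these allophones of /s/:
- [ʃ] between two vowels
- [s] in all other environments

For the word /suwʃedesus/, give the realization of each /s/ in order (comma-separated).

[s], [ʃ], [s]

Occurrence 1 (position 1): no conditioning environment matches → elsewhere allophone [s].
Occurrence 2 (position 8): between two vowels → [ʃ].
Occurrence 3 (position 10): no conditioning environment matches → elsewhere allophone [s].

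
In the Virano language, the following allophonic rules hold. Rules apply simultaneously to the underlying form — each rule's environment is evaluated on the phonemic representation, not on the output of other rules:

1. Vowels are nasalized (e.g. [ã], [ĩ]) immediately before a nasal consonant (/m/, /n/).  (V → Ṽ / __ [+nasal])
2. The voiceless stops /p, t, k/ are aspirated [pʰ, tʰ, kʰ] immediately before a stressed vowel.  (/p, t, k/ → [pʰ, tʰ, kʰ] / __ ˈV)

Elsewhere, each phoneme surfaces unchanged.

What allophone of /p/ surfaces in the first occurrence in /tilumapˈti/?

[p]

/p/ (between /a/ and /t/) fails the environment for rule 2, so it stays [p].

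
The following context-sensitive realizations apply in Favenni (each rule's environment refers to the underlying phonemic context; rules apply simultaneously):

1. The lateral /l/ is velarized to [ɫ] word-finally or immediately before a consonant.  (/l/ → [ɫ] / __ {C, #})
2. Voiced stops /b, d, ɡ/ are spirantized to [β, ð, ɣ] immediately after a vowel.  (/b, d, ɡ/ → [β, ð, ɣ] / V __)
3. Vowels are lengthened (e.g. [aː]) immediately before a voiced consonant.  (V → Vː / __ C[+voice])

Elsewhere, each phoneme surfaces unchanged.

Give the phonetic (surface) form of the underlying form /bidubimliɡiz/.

/b/ (word-initial): rule 2 targets it, but not immediately after a vowel → unchanged [b].
/i/ (between /b/ and /d/): before a voiced consonant, so rule 3 applies → [iː].
/d/ — between /i/ and /u/, immediately after a vowel — surfaces as [ð] (rule 2).
/u/ meets the environment for rule 3 (before a voiced consonant) → [uː].
Rule 2 applies to /b/ (between /u/ and /i/: immediately after a vowel) → [β].
Rule 3 applies to /i/ (between /b/ and /m/: before a voiced consonant) → [iː].
/l/ (between /m/ and /i/) is in the target of rule 1 but the environment (word-finally or immediately before a consonant) is not met → [l].
/i/ (between /l/ and /ɡ/): before a voiced consonant, so rule 3 applies → [iː].
/ɡ/ (between /i/ and /i/) occurs immediately after a vowel → [ɣ] by rule 2.
/i/ — between /ɡ/ and /z/, before a voiced consonant — surfaces as [iː] (rule 3).

[biːðuːβiːmliːɣiːz]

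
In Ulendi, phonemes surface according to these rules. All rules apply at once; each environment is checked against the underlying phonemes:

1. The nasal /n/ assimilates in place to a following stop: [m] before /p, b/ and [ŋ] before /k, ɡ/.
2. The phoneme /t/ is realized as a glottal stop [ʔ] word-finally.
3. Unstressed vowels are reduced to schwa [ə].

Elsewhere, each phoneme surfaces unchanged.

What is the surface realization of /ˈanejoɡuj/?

[ˈanəjəɡəj]

/a/ — word-initial; rule 3 does not apply here → [a].
/n/ (between /a/ and /e/) fails the environment for rule 1, so it stays [n].
/e/ — between /n/ and /j/, in an unstressed syllable — surfaces as [ə] (rule 3).
Rule 3 applies to /o/ (between /j/ and /ɡ/: in an unstressed syllable) → [ə].
/u/ (between /ɡ/ and /j/) occurs in an unstressed syllable → [ə] by rule 3.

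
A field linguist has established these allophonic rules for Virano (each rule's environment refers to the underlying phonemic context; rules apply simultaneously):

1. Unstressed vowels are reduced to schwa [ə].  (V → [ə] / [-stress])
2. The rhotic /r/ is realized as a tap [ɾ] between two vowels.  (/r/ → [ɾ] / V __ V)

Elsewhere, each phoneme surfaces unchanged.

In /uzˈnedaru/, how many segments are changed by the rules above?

Segments that undergo a rule: /u/ → [ə] (rule 1); /a/ → [ə] (rule 1); /r/ → [ɾ] (rule 2); /u/ → [ə] (rule 1).
All other segments surface unchanged.

4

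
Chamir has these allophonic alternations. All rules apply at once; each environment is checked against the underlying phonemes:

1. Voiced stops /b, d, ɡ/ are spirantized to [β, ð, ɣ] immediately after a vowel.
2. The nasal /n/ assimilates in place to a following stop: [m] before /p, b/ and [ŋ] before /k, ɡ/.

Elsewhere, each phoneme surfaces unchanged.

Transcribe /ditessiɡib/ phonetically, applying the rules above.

[ditessiɣiβ]

/d/ (word-initial): rule 1 targets it, but not immediately after a vowel → unchanged [d].
/i/ (between /d/ and /t/): no rule targets it → [i].
/t/ (between /i/ and /e/) is unaffected → [t].
/e/ (between /t/ and /s/): no rule targets it → [e].
/s/ stays [s].
/s/ stays [s].
/i/ stays [i].
/ɡ/ (between /i/ and /i/): immediately after a vowel, so rule 1 applies → [ɣ].
/i/ (between /ɡ/ and /b/): no rule targets it → [i].
/b/ — word-final, immediately after a vowel — surfaces as [β] (rule 1).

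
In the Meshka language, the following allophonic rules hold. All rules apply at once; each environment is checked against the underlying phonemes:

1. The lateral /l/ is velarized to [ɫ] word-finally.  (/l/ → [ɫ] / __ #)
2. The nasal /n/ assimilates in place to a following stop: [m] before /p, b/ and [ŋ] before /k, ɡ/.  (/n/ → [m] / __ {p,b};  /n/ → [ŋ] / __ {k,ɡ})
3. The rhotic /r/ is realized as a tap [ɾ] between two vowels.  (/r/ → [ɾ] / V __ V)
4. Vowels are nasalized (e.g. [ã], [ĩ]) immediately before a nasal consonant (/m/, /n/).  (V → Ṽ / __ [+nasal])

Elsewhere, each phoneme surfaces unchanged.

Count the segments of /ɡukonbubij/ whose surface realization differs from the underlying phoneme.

Segments that undergo a rule: /o/ → [õ] (rule 4); /n/ → [m] (rule 2).
All other segments surface unchanged.

2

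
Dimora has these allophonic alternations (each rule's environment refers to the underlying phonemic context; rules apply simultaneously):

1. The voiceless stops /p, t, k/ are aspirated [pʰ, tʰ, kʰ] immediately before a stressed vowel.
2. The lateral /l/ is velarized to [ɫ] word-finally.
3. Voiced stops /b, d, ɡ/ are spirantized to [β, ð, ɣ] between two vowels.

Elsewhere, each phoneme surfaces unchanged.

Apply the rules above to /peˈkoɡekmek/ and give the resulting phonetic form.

[peˈkʰoɣekmek]

/p/ (word-initial): rule 1 targets it, but not immediately before a stressed vowel → unchanged [p].
/k/ (between /e/ and /o/) occurs immediately before a stressed vowel → [kʰ] by rule 1.
/ɡ/ (between /o/ and /e/) occurs between two vowels → [ɣ] by rule 3.
/k/ (between /e/ and /m/) fails the environment for rule 1, so it stays [k].
/k/ (word-final) fails the environment for rule 1, so it stays [k].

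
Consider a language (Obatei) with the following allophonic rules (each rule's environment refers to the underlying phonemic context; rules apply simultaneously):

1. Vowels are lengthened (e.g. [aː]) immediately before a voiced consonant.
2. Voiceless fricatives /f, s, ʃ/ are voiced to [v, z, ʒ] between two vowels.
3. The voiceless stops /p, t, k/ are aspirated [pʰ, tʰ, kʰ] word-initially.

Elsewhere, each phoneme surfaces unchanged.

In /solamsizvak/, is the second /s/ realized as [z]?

/s/ (between /m/ and /i/) is in the target of rule 2 but the environment (between two vowels) is not met → [s].
The actual realization is [s], not [z].

No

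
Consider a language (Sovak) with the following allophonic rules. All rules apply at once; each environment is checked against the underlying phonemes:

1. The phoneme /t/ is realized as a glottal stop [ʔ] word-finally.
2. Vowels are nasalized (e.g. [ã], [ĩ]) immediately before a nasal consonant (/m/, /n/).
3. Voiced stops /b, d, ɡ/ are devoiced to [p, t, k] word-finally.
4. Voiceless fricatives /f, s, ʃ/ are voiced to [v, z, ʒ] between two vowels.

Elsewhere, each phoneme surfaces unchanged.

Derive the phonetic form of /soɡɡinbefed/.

[soɡɡĩnbevet]

/s/ (word-initial): rule 4 targets it, but not between two vowels → unchanged [s].
/o/ (between /s/ and /ɡ/): rule 2 targets it, but not before a nasal consonant → unchanged [o].
/ɡ/ (between /o/ and /ɡ/) is in the target of rule 3 but the environment (word-finally) is not met → [ɡ].
/ɡ/ (between /ɡ/ and /i/) is in the target of rule 3 but the environment (word-finally) is not met → [ɡ].
Rule 2 applies to /i/ (between /ɡ/ and /n/: before a nasal consonant) → [ĩ].
/n/ (between /i/ and /b/): no rule targets it → [n].
/b/ (between /n/ and /e/): rule 3 targets it, but not word-finally → unchanged [b].
/e/ (between /b/ and /f/): rule 2 targets it, but not before a nasal consonant → unchanged [e].
/f/ — between /e/ and /e/, between two vowels — surfaces as [v] (rule 4).
/e/ (between /f/ and /d/): rule 2 targets it, but not before a nasal consonant → unchanged [e].
/d/ — word-final, word-finally — surfaces as [t] (rule 3).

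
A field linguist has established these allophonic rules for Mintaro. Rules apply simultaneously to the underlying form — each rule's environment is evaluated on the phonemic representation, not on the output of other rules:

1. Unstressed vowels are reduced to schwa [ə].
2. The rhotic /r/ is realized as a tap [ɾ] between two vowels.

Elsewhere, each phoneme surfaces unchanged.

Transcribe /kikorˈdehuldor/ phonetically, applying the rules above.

/k/ (word-initial) is unaffected → [k].
/i/ (between /k/ and /k/) occurs in an unstressed syllable → [ə] by rule 1.
/k/ — not in any rule's target class → [k].
/o/ meets the environment for rule 1 (in an unstressed syllable) → [ə].
/r/ — between /o/ and /d/; rule 2 does not apply here → [r].
/d/ — not in any rule's target class → [d].
/e/ — between /d/ and /h/; rule 1 does not apply here → [e].
/h/ — not in any rule's target class → [h].
Rule 1 applies to /u/ (between /h/ and /l/: in an unstressed syllable) → [ə].
/l/ — not in any rule's target class → [l].
/d/ (between /l/ and /o/) is unaffected → [d].
/o/ (between /d/ and /r/): in an unstressed syllable, so rule 1 applies → [ə].
/r/ (word-final) is in the target of rule 2 but the environment (between two vowels) is not met → [r].

[kəkərˈdehəldər]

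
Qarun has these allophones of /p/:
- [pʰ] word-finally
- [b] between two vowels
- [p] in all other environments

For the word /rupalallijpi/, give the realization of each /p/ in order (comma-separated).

Occurrence 1 (position 3): between two vowels → [b].
Occurrence 2 (position 11): no conditioning environment matches → elsewhere allophone [p].

[b], [p]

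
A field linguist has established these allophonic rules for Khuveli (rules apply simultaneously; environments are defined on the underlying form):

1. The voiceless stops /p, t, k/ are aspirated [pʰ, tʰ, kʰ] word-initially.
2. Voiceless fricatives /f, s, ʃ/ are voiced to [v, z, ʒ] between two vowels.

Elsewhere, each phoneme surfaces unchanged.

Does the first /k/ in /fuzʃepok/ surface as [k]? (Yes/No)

Yes

/k/ (word-final) fails the environment for rule 1, so it stays [k].
The actual realization is [k], which matches [k].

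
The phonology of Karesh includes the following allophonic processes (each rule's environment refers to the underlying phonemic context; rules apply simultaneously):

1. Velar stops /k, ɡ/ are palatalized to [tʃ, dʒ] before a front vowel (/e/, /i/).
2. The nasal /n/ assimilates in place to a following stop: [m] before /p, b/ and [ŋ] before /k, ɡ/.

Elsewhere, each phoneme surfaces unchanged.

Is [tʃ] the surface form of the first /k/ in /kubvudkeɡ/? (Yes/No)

No

/k/ (word-initial) fails the environment for rule 1, so it stays [k].
The actual realization is [k], not [tʃ].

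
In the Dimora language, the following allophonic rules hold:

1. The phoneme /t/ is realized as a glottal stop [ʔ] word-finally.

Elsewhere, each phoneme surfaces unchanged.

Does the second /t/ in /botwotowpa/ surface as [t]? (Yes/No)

/t/ — between /o/ and /o/; rule 1 does not apply here → [t].
The actual realization is [t], which matches [t].

Yes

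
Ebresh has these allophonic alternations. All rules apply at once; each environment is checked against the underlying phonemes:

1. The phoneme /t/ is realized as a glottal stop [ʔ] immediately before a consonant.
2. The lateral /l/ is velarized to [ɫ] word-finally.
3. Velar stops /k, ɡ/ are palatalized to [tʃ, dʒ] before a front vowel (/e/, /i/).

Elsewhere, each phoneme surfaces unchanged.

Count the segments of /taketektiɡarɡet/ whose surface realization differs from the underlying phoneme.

Segments that undergo a rule: /k/ → [tʃ] (rule 3); /ɡ/ → [dʒ] (rule 3).
All other segments surface unchanged.

2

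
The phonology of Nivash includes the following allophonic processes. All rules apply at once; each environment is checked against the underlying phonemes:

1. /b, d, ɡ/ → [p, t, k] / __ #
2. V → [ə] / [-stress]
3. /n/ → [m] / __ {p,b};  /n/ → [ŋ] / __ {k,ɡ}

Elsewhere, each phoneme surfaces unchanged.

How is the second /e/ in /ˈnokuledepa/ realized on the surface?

[ə]

/e/ (between /d/ and /p/) occurs in an unstressed syllable → [ə] by rule 2.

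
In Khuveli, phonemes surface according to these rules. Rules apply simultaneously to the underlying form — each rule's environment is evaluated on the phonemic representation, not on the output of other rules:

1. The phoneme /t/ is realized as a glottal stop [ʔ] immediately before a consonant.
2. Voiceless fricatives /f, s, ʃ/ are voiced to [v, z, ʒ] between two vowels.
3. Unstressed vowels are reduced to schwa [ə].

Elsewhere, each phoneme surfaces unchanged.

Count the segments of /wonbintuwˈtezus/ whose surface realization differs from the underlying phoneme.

Segments that undergo a rule: /o/ → [ə] (rule 3); /i/ → [ə] (rule 3); /u/ → [ə] (rule 3); /u/ → [ə] (rule 3).
All other segments surface unchanged.

4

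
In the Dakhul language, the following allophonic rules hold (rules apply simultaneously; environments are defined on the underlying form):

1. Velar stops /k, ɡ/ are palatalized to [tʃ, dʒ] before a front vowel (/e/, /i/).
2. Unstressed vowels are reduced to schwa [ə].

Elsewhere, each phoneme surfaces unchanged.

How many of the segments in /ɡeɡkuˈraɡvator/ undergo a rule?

5

Segments that undergo a rule: /ɡ/ → [dʒ] (rule 1); /e/ → [ə] (rule 2); /u/ → [ə] (rule 2); /a/ → [ə] (rule 2); /o/ → [ə] (rule 2).
All other segments surface unchanged.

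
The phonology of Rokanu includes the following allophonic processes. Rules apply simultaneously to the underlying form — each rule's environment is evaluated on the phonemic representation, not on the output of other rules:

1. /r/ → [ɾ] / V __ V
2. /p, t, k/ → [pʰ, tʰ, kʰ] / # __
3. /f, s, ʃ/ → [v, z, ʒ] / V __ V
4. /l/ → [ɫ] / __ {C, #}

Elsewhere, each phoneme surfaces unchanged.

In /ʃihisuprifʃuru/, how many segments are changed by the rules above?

Segments that undergo a rule: /s/ → [z] (rule 3); /r/ → [ɾ] (rule 1).
All other segments surface unchanged.

2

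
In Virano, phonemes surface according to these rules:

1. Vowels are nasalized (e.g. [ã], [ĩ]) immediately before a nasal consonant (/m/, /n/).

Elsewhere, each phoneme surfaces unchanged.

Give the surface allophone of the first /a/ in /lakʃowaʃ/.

/a/ — between /l/ and /k/; rule 1 does not apply here → [a].

[a]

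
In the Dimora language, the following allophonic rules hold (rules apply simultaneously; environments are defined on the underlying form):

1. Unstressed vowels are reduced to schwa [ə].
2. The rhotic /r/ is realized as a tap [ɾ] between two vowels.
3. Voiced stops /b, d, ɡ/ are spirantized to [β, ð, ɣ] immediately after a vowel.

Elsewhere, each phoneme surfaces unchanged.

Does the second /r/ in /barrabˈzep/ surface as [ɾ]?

No

/r/ — between /r/ and /a/; rule 2 does not apply here → [r].
The actual realization is [r], not [ɾ].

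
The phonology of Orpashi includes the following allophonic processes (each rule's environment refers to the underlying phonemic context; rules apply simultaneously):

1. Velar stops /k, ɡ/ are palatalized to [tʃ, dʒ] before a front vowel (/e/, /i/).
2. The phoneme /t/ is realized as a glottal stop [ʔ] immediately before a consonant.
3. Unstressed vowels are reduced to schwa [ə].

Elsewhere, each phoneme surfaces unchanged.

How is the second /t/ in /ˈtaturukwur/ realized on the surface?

[t]

/t/ (between /a/ and /u/) fails the environment for rule 2, so it stays [t].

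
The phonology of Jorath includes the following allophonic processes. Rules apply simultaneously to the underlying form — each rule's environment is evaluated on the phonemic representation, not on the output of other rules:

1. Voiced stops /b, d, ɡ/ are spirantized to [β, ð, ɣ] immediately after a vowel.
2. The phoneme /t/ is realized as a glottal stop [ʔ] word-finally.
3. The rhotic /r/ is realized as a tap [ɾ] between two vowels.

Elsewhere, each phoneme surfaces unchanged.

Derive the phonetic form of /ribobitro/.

/r/ (word-initial) fails the environment for rule 3, so it stays [r].
/i/ (between /r/ and /b/): no rule targets it → [i].
/b/ (between /i/ and /o/): immediately after a vowel, so rule 1 applies → [β].
/o/ stays [o].
/b/ meets the environment for rule 1 (immediately after a vowel) → [β].
/i/ (between /b/ and /t/): no rule targets it → [i].
/t/ (between /i/ and /r/) is in the target of rule 2 but the environment (word-finally) is not met → [t].
/r/ (between /t/ and /o/): rule 3 targets it, but not between two vowels → unchanged [r].
/o/ (word-final): no rule targets it → [o].

[riβoβitro]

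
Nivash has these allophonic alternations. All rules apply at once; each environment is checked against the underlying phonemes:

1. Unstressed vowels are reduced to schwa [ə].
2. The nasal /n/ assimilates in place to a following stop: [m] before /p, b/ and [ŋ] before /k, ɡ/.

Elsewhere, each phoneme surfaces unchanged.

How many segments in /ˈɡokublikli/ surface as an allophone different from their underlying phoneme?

3

Segments that undergo a rule: /u/ → [ə] (rule 1); /i/ → [ə] (rule 1); /i/ → [ə] (rule 1).
All other segments surface unchanged.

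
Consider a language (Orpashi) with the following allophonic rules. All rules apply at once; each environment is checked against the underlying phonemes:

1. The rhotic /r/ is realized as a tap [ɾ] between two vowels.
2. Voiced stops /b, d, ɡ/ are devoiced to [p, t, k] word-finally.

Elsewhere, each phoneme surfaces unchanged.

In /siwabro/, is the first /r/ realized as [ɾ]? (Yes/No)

/r/ (between /b/ and /o/) fails the environment for rule 1, so it stays [r].
The actual realization is [r], not [ɾ].

No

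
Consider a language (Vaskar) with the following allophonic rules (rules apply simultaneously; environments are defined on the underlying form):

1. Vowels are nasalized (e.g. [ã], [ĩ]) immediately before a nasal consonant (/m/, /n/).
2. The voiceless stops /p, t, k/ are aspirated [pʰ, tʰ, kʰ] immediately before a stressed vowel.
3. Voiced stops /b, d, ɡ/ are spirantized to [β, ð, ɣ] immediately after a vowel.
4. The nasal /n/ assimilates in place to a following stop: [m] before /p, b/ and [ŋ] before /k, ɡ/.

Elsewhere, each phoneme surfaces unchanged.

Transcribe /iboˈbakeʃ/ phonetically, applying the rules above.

/i/ (word-initial) fails the environment for rule 1, so it stays [i].
/b/ — between /i/ and /o/, immediately after a vowel — surfaces as [β] (rule 3).
/o/ (between /b/ and /b/) is in the target of rule 1 but the environment (before a nasal consonant) is not met → [o].
/b/ (between /o/ and /a/) occurs immediately after a vowel → [β] by rule 3.
/a/ (between /b/ and /k/) fails the environment for rule 1, so it stays [a].
/k/ (between /a/ and /e/) fails the environment for rule 2, so it stays [k].
/e/ — between /k/ and /ʃ/; rule 1 does not apply here → [e].
/ʃ/ (word-final): no rule targets it → [ʃ].

[iβoˈβakeʃ]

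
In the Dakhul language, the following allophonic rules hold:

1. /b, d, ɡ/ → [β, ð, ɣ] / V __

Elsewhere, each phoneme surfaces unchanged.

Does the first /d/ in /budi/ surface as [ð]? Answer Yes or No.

/d/ meets the environment for rule 1 (immediately after a vowel) → [ð].
The actual realization is [ð], which matches [ð].

Yes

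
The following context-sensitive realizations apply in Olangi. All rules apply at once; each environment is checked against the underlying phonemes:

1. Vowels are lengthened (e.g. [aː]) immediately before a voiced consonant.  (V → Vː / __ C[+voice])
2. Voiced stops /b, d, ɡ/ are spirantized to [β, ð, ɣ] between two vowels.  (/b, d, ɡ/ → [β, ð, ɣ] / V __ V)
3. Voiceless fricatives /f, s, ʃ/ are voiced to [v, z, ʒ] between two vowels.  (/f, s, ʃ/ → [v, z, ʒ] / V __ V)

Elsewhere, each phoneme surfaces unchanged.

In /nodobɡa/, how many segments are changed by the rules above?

Segments that undergo a rule: /o/ → [oː] (rule 1); /d/ → [ð] (rule 2); /o/ → [oː] (rule 1).
All other segments surface unchanged.

3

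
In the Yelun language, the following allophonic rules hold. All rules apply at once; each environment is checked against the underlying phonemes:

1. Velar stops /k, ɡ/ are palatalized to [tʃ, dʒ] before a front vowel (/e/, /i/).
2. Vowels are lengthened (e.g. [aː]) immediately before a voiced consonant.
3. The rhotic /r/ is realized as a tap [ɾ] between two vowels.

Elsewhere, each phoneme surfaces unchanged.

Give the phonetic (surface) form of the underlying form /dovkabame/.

[doːvkaːbaːme]

/d/ (word-initial) is unaffected → [d].
/o/ meets the environment for rule 2 (before a voiced consonant) → [oː].
/v/ (between /o/ and /k/) is unaffected → [v].
/k/ — between /v/ and /a/; rule 1 does not apply here → [k].
/a/ (between /k/ and /b/): before a voiced consonant, so rule 2 applies → [aː].
/b/ (between /a/ and /a/) is unaffected → [b].
/a/ meets the environment for rule 2 (before a voiced consonant) → [aː].
/m/ stays [m].
/e/ (word-final) is in the target of rule 2 but the environment (before a voiced consonant) is not met → [e].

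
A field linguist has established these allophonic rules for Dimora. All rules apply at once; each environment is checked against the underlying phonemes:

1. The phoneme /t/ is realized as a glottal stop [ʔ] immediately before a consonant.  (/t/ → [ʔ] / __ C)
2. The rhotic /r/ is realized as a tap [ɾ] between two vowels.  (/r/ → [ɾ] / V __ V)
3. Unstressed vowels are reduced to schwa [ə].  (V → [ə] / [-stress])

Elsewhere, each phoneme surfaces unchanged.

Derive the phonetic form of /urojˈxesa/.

[əɾəjˈxesə]

/u/ meets the environment for rule 3 (in an unstressed syllable) → [ə].
/r/ (between /u/ and /o/) occurs between two vowels → [ɾ] by rule 2.
/o/ (between /r/ and /j/): in an unstressed syllable, so rule 3 applies → [ə].
/j/ — not in any rule's target class → [j].
/x/ (between /j/ and /e/): no rule targets it → [x].
/e/ — between /x/ and /s/; rule 3 does not apply here → [e].
/s/ — not in any rule's target class → [s].
/a/ (word-final) occurs in an unstressed syllable → [ə] by rule 3.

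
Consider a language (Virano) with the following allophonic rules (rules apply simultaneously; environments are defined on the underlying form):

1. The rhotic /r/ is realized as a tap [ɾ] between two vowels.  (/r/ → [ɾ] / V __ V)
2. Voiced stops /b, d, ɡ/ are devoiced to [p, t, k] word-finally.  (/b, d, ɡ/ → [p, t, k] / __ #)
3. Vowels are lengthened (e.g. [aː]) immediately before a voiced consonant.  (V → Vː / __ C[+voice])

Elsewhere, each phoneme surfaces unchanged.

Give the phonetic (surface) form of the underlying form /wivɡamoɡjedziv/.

/w/ (word-initial): no rule targets it → [w].
/i/ — between /w/ and /v/, before a voiced consonant — surfaces as [iː] (rule 3).
/v/ (between /i/ and /ɡ/): no rule targets it → [v].
/ɡ/ — between /v/ and /a/; rule 2 does not apply here → [ɡ].
/a/ (between /ɡ/ and /m/): before a voiced consonant, so rule 3 applies → [aː].
/m/ stays [m].
/o/ — between /m/ and /ɡ/, before a voiced consonant — surfaces as [oː] (rule 3).
/ɡ/ (between /o/ and /j/): rule 2 targets it, but not word-finally → unchanged [ɡ].
/j/ (between /ɡ/ and /e/): no rule targets it → [j].
Rule 3 applies to /e/ (between /j/ and /d/: before a voiced consonant) → [eː].
/d/ (between /e/ and /z/) fails the environment for rule 2, so it stays [d].
/z/ (between /d/ and /i/): no rule targets it → [z].
/i/ (between /z/ and /v/): before a voiced consonant, so rule 3 applies → [iː].
/v/ (word-final) is unaffected → [v].

[wiːvɡaːmoːɡjeːdziːv]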